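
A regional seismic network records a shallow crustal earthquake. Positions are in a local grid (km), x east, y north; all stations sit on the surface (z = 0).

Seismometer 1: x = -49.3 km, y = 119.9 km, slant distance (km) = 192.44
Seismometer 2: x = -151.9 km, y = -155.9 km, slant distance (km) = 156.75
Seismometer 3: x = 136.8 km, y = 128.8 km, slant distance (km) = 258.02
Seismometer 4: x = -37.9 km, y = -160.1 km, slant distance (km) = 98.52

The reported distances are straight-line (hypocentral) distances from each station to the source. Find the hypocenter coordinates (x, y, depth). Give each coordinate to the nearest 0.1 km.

x ≈ -26.4 km, y ≈ -68.2 km, depth ≈ 33.6 km

Each station gives a sphere (x−x_i)² + (y−y_i)² + z² = d_i² (stations at z=0).
Subtracting the Seismometer 1 sphere from Seismometer 2 and Seismometer 3: z² cancels, leaving linear equations in x and y:
-205.2 x − 551.6 y = 43034.51
372.2 x + 17.8 y = -11043.99
Solving: x ≈ -26.411, y ≈ -68.192 km (keep extra digits for the depth step; rounded: -26.4, -68.2).
Then from the Seismometer 1 sphere: z² = 192.44² − (x + 49.3)² − (y − 119.9)² with x = -26.411, y = -68.192, so z ≈ 33.625 ≈ 33.6 km.
Check against Seismometer 4 (with the unrounded solution): distance 98.54 ≈ 98.52 km. ✓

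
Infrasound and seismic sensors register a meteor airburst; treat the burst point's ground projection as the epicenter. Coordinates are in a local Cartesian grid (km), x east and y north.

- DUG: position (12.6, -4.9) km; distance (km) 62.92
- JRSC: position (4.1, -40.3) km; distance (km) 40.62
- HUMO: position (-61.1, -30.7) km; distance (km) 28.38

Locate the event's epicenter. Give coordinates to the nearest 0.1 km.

(-36.3, -44.5)

Circle about each station: (x − 12.6)² + (y + 4.9)² = 62.92²; (x − 4.1)² + (y + 40.3)² = 40.62²; (x + 61.1)² + (y + 30.7)² = 28.38².
Subtracting pairs of circle equations eliminates x²+y² and gives linear equations (the radical axes):
-17.0 x − 70.8 y = 3767.07
-147.4 x − 51.6 y = 7646.43
Solving the 2×2 system: x ≈ -36.3, y ≈ -44.5 km.
Check against DUG (with the unrounded x, y): √((x − 12.6)²+(y + 4.9)²) = 62.92 ≈ 62.92 km. ✓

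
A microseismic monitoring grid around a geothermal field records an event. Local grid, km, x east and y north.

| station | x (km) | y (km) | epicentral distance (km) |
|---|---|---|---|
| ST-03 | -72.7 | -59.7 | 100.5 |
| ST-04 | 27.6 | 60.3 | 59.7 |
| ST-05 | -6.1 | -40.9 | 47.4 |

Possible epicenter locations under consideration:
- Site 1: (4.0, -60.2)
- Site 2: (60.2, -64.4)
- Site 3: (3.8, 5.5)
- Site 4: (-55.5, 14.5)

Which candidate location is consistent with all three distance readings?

Site 3

For each candidate, compare |candidate − station| to the reported distance:
Site 1: residuals ST-03 23.8, ST-04 63.1, ST-05 25.6 → max 63.1 km
Site 2: residuals ST-03 32.5, ST-04 69.2, ST-05 22.9 → max 69.2 km
Site 3: residuals ST-03 0.0, ST-04 0.0, ST-05 0.0 → max 0.0 km
Site 4: residuals ST-03 24.3, ST-04 35.2, ST-05 26.8 → max 35.2 km
Only Site 3 has all residuals ≈ 0.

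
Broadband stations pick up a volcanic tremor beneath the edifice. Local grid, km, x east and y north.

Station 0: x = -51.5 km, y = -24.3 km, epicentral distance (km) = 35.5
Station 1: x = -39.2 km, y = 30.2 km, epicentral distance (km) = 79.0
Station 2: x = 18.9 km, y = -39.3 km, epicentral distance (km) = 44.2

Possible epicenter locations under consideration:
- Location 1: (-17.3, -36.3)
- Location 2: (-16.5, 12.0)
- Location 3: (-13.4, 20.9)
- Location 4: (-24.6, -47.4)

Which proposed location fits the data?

For each candidate, compare |candidate − station| to the reported distance:
Location 1: residuals Station 0 0.7, Station 1 9.0, Station 2 7.9 → max 9.0 km
Location 2: residuals Station 0 14.9, Station 1 49.9, Station 2 18.1 → max 49.9 km
Location 3: residuals Station 0 23.6, Station 1 51.6, Station 2 24.1 → max 51.6 km
Location 4: residuals Station 0 0.0, Station 1 0.0, Station 2 0.0 → max 0.0 km
Only Location 4 has all residuals ≈ 0.

Location 4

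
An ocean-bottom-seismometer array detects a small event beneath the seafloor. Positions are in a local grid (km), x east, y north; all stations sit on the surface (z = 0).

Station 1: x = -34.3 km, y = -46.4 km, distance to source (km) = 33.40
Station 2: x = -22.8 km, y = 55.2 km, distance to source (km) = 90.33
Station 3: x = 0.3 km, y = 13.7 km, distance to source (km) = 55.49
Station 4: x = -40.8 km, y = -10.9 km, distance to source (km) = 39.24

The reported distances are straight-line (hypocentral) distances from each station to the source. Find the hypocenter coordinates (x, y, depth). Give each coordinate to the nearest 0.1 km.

x ≈ -19.4 km, y ≈ -31.3 km, depth ≈ 25.8 km

Each station gives a sphere (x−x_i)² + (y−y_i)² + z² = d_i² (stations at z=0).
Subtracting the Station 1 sphere from Station 2 and Station 3: z² cancels, leaving linear equations in x and y:
23.0 x + 203.2 y = -6806.52
69.2 x + 120.2 y = -5105.25
Solving: x ≈ -19.407, y ≈ -31.300 km (keep extra digits for the depth step; rounded: -19.4, -31.3).
Then from the Station 1 sphere: z² = 33.40² − (x + 34.3)² − (y + 46.4)² with x = -19.407, y = -31.300, so z ≈ 25.802 ≈ 25.8 km.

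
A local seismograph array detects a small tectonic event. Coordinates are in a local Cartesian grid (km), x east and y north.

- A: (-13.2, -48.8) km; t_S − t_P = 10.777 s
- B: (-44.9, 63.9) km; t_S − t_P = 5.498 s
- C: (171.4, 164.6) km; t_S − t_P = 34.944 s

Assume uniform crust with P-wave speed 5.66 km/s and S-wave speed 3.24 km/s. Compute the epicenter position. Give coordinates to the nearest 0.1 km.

Distance from S−P lag: d = Δt · v_P v_S / (v_P − v_S) = Δt · (5.66·3.24)/(5.66−3.24) ≈ 7.5779·Δt.
So d_A = 81.67, d_B = 41.66, d_C = 264.80 km.
Circle about each station: (x + 13.2)² + (y + 48.8)² = 81.67²; (x + 44.9)² + (y − 63.9)² = 41.66²; (x − 171.4)² + (y − 164.6)² = 264.80².
Subtracting the A equation from the B and C equations removes the quadratic terms:
-63.4 x + 225.4 y = 8477.97
369.2 x + 426.8 y = -9533.61
Solving the 2×2 system: x ≈ -52.3, y ≈ 22.9 km.

x ≈ -52.3 km, y ≈ 22.9 km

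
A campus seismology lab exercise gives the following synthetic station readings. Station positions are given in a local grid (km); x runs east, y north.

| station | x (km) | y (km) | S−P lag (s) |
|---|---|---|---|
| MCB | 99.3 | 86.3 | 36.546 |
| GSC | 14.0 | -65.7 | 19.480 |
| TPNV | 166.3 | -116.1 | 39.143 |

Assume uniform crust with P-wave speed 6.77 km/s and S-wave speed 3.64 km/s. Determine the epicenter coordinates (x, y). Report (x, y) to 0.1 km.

x ≈ -139.1 km, y ≈ -74.8 km

Distance from S−P lag: d = Δt · v_P v_S / (v_P − v_S) = Δt · (6.77·3.64)/(6.77−3.64) ≈ 7.8731·Δt.
So d_MCB = 287.73, d_GSC = 153.37, d_TPNV = 308.18 km.
Circle about each station: (x − 99.3)² + (y − 86.3)² = 287.73²; (x − 14.0)² + (y + 65.7)² = 153.37²; (x − 166.3)² + (y + 116.1)² = 308.18².
Subtracting the MCB equation from the GSC and TPNV equations removes the quadratic terms:
-170.6 x − 304.0 y = 46470.51
134.0 x − 404.8 y = 11640.36
Solving the 2×2 system: x ≈ -139.1, y ≈ -74.8 km.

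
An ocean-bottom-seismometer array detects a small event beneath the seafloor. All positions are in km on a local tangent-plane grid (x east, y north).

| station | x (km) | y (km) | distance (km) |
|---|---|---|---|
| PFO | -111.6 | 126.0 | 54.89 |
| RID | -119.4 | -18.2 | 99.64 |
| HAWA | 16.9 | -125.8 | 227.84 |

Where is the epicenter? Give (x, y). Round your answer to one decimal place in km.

Circle about each station: (x + 111.6)² + (y − 126.0)² = 54.89²; (x + 119.4)² + (y + 18.2)² = 99.64²; (x − 16.9)² + (y + 125.8)² = 227.84².
Subtracting the PFO equation from the RID and HAWA equations removes the quadratic terms:
-15.6 x − 288.4 y = -20658.18
257.0 x − 503.6 y = -61117.46
Solving the 2×2 system: x ≈ -88.1, y ≈ 76.4 km.
Check against PFO (with the unrounded x, y): √((x + 111.6)²+(y − 126.0)²) = 54.88 ≈ 54.89 km. ✓

x ≈ -88.1 km, y ≈ 76.4 km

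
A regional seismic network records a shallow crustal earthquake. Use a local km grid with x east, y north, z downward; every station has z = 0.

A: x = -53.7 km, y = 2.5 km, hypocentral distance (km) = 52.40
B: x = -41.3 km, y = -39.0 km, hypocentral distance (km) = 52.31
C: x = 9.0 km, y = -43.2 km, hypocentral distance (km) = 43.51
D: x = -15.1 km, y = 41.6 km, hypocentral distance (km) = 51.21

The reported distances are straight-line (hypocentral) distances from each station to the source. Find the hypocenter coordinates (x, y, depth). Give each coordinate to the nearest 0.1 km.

(-4.8, -5.6, 17.0)

Each station gives a sphere (x−x_i)² + (y−y_i)² + z² = d_i² (stations at z=0).
Subtracting the A sphere from B and C: z² cancels, leaving linear equations in x and y:
24.8 x − 83.0 y = 346.17
125.4 x − 91.4 y = -90.06
Solving: x ≈ -4.804, y ≈ -5.606 km (keep extra digits for the depth step; rounded: -4.8, -5.6).
Then from the A sphere: z² = 52.40² − (x + 53.7)² − (y − 2.5)² with x = -4.804, y = -5.606, so z ≈ 17.007 ≈ 17.0 km.
Check against D (with the unrounded solution): distance 51.22 ≈ 51.21 km. ✓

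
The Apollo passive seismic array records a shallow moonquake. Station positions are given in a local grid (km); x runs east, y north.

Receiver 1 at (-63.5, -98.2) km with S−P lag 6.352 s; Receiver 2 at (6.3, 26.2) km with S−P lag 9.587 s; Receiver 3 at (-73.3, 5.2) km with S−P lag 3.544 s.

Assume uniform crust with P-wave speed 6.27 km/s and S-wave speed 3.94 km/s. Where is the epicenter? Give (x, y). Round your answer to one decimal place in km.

-76.9 km east, -32.2 km north

Distance from S−P lag: d = Δt · v_P v_S / (v_P − v_S) = Δt · (6.27·3.94)/(6.27−3.94) ≈ 10.6025·Δt.
So d_Receiver 1 = 67.35, d_Receiver 2 = 101.65, d_Receiver 3 = 37.58 km.
Circle about each station: (x + 63.5)² + (y + 98.2)² = 67.35²; (x − 6.3)² + (y − 26.2)² = 101.65²; (x + 73.3)² + (y − 5.2)² = 37.58².
Subtracting pairs of circle equations eliminates x²+y² and gives linear equations (the radical axes):
139.6 x + 248.8 y = -18746.06
-19.6 x + 206.8 y = -5151.79
Solving the 2×2 system: x ≈ -76.9, y ≈ -32.2 km.
Check against Receiver 1 (with the unrounded x, y): √((x + 63.5)²+(y + 98.2)²) = 67.35 ≈ 67.35 km. ✓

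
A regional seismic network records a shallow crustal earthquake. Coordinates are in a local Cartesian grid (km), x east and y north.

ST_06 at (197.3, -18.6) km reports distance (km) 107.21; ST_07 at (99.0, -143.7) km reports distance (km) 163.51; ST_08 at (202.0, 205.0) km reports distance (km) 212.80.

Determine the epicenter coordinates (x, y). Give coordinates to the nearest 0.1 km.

(97.2, 19.8)

Circle about each station: (x − 197.3)² + (y + 18.6)² = 107.21²; (x − 99.0)² + (y + 143.7)² = 163.51²; (x − 202.0)² + (y − 205.0)² = 212.80².
Subtracting the ST_06 equation from the ST_07 and ST_08 equations removes the quadratic terms:
-196.6 x − 250.2 y = -24064.10
9.4 x + 447.2 y = 9765.89
Solving the 2×2 system: x ≈ 97.2, y ≈ 19.8 km.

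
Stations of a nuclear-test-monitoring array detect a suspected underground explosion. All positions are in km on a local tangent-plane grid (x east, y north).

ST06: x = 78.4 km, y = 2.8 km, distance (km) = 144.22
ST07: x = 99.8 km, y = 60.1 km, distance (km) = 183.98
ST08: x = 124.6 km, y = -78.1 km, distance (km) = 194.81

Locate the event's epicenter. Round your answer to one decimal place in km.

Circle about each station: (x − 78.4)² + (y − 2.8)² = 144.22²; (x − 99.8)² + (y − 60.1)² = 183.98²; (x − 124.6)² + (y + 78.1)² = 194.81².
Subtracting the ST06 equation from the ST07 and ST08 equations removes the quadratic terms:
42.8 x + 114.6 y = -5631.58
92.4 x − 161.8 y = -1681.16
Solving the 2×2 system: x ≈ -63.0, y ≈ -25.6 km.
Check against ST06 (with the unrounded x, y): √((x − 78.4)²+(y − 2.8)²) = 144.25 ≈ 144.22 km. ✓

(-63.0, -25.6)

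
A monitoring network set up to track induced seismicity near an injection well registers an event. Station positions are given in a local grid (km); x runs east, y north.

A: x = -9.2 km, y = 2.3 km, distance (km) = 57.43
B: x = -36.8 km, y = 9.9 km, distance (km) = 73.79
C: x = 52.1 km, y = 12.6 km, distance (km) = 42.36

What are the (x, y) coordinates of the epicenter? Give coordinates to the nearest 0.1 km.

27.1 km east, 46.8 km north

Circle about each station: (x + 9.2)² + (y − 2.3)² = 57.43²; (x + 36.8)² + (y − 9.9)² = 73.79²; (x − 52.1)² + (y − 12.6)² = 42.36².
Subtracting the A equation from the B and C equations removes the quadratic terms:
-55.2 x + 15.2 y = -784.44
122.6 x + 20.6 y = 4287.08
Solving the 2×2 system: x ≈ 27.1, y ≈ 46.8 km.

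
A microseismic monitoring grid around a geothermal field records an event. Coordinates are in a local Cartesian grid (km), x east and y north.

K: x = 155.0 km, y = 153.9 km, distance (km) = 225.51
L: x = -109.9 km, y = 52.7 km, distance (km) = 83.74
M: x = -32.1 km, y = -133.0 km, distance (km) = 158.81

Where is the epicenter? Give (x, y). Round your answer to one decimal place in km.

-30.6 km east, 25.8 km north

Circle about each station: (x − 155.0)² + (y − 153.9)² = 225.51²; (x + 109.9)² + (y − 52.7)² = 83.74²; (x + 32.1)² + (y + 133.0)² = 158.81².
Subtracting the K equation from the L and M equations removes the quadratic terms:
-529.8 x − 202.4 y = 10987.46
-374.2 x − 573.8 y = -3356.66
Solving the 2×2 system: x ≈ -30.6, y ≈ 25.8 km.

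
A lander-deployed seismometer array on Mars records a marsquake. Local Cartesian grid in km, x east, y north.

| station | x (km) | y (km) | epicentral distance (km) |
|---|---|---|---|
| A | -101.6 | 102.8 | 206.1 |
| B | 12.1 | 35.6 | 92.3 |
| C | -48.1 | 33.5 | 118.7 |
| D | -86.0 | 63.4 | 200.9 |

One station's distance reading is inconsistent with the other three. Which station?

Solve using three stations at a time. Using A, B, C (subtract circle equations pairwise → linear system) gives (x, y) ≈ (31.4, -54.7).
Distances from that point to each station vs reported:
  A: calculated 206.1 vs reported 206.1 → residual 0.0 km
  B: calculated 92.3 vs reported 92.3 → residual 0.0 km
  C: calculated 118.7 vs reported 118.7 → residual 0.0 km
  D: calculated 166.5 vs reported 200.9 → residual 34.4 km
A, B, C are mutually consistent (residuals ≈ 0); D is off by 34.4 km.

D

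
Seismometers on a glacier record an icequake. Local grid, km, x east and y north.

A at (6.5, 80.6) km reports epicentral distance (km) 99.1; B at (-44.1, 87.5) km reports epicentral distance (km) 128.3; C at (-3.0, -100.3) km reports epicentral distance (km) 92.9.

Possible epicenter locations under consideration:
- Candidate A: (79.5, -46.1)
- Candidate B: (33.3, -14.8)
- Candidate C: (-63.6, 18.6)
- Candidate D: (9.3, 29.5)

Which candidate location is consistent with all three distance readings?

For each candidate, compare |candidate − station| to the reported distance:
Candidate A: residuals A 47.1, B 53.7, C 5.8 → max 53.7 km
Candidate B: residuals A 0.0, B 0.0, C 0.0 → max 0.0 km
Candidate C: residuals A 5.5, B 56.7, C 40.6 → max 56.7 km
Candidate D: residuals A 47.9, B 49.5, C 37.5 → max 49.5 km
Only Candidate B has all residuals ≈ 0.

Candidate B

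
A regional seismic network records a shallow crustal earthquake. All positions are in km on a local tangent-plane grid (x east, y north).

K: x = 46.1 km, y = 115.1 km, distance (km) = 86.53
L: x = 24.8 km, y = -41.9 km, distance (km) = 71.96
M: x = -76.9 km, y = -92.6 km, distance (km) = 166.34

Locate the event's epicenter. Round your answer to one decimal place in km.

Circle about each station: (x − 46.1)² + (y − 115.1)² = 86.53²; (x − 24.8)² + (y + 41.9)² = 71.96²; (x + 76.9)² + (y + 92.6)² = 166.34².
Subtracting the K equation from the L and M equations removes the quadratic terms:
-42.6 x − 314.0 y = -10693.37
-246.0 x − 415.4 y = -21066.40
Solving the 2×2 system: x ≈ 36.5, y ≈ 29.1 km.

36.5 km east, 29.1 km north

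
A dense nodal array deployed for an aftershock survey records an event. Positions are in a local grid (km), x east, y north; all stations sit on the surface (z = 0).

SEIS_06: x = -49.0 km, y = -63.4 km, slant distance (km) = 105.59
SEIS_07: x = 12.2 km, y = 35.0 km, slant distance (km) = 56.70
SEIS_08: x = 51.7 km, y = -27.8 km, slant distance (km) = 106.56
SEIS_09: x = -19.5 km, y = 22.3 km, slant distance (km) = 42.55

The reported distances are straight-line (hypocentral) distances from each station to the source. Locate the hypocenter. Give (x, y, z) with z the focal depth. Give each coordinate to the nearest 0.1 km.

Each station gives a sphere (x−x_i)² + (y−y_i)² + z² = d_i² (stations at z=0).
Subtracting the SEIS_06 sphere from SEIS_07 and SEIS_08: z² cancels, leaving linear equations in x and y:
122.4 x + 196.8 y = 2887.64
201.4 x + 71.2 y = -3180.62
Solving: x ≈ -26.893, y ≈ 31.399 km (keep extra digits for the depth step; rounded: -26.9, 31.4).
Then from the SEIS_06 sphere: z² = 105.59² − (x + 49.0)² − (y + 63.4)² with x = -26.893, y = 31.399, so z ≈ 40.911 ≈ 40.9 km.

x ≈ -26.9 km, y ≈ 31.4 km, depth ≈ 40.9 km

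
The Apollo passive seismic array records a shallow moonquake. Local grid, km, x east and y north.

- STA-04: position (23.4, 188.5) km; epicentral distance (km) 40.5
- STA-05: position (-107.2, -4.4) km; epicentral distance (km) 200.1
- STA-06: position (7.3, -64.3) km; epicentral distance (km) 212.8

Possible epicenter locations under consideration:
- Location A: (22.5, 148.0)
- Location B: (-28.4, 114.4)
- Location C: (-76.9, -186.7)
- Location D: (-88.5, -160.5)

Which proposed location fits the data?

For each candidate, compare |candidate − station| to the reported distance:
Location A: residuals STA-04 0.0, STA-05 0.0, STA-06 0.0 → max 0.0 km
Location B: residuals STA-04 49.9, STA-05 57.5, STA-06 30.6 → max 57.5 km
Location C: residuals STA-04 347.9, STA-05 15.3, STA-06 64.2 → max 347.9 km
Location D: residuals STA-04 326.0, STA-05 42.9, STA-06 77.0 → max 326.0 km
Only Location A has all residuals ≈ 0.

Location A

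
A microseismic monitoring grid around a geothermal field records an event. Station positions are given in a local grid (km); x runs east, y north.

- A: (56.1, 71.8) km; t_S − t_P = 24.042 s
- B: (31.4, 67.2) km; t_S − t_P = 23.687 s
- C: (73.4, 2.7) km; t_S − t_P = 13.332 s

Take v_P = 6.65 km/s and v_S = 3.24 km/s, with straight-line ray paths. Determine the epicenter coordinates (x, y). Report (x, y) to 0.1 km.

(57.9, -80.1)

Distance from S−P lag: d = Δt · v_P v_S / (v_P − v_S) = Δt · (6.65·3.24)/(6.65−3.24) ≈ 6.3185·Δt.
So d_A = 151.91, d_B = 149.67, d_C = 84.24 km.
Circle about each station: (x − 56.1)² + (y − 71.8)² = 151.91²; (x − 31.4)² + (y − 67.2)² = 149.67²; (x − 73.4)² + (y − 2.7)² = 84.24².
Subtracting the A equation from the B and C equations removes the quadratic terms:
-49.4 x − 9.2 y = -2125.11
34.6 x − 138.2 y = 13072.67
Solving the 2×2 system: x ≈ 57.9, y ≈ -80.1 km.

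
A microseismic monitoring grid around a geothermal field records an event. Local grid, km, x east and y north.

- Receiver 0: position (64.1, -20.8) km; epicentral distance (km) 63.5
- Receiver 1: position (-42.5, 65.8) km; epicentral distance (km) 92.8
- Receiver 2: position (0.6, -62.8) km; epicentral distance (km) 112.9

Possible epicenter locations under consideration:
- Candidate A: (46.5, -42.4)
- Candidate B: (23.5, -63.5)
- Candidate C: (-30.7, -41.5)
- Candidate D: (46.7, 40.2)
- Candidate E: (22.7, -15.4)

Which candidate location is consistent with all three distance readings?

For each candidate, compare |candidate − station| to the reported distance:
Candidate A: residuals Receiver 0 35.6, Receiver 1 47.3, Receiver 2 62.7 → max 62.7 km
Candidate B: residuals Receiver 0 4.6, Receiver 1 52.4, Receiver 2 90.0 → max 90.0 km
Candidate C: residuals Receiver 0 33.5, Receiver 1 15.1, Receiver 2 75.0 → max 75.0 km
Candidate D: residuals Receiver 0 0.1, Receiver 1 0.0, Receiver 2 0.1 → max 0.1 km
Candidate E: residuals Receiver 0 21.7, Receiver 1 11.3, Receiver 2 60.6 → max 60.6 km
Only Candidate D has all residuals ≈ 0.

Candidate D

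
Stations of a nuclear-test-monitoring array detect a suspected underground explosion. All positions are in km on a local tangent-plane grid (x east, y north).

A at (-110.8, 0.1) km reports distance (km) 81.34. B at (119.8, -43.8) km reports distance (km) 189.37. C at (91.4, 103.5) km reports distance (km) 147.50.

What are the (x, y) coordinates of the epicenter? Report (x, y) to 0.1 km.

Circle about each station: (x + 110.8)² + (y − 0.1)² = 81.34²; (x − 119.8)² + (y + 43.8)² = 189.37²; (x − 91.4)² + (y − 103.5)² = 147.50².
Subtracting pairs of circle equations eliminates x²+y² and gives linear equations (the radical axes):
461.2 x − 87.8 y = -25250.97
404.4 x + 206.8 y = -8350.49
Solving the 2×2 system: x ≈ -45.5, y ≈ 48.6 km.
Check against A (with the unrounded x, y): √((x + 110.8)²+(y − 0.1)²) = 81.34 ≈ 81.34 km. ✓

(-45.5, 48.6)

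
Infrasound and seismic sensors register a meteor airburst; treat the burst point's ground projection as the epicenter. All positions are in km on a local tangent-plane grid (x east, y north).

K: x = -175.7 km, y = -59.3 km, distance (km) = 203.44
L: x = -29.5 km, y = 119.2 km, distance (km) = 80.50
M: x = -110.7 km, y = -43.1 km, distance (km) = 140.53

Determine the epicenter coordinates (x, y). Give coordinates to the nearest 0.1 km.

Circle about each station: (x + 175.7)² + (y + 59.3)² = 203.44²; (x + 29.5)² + (y − 119.2)² = 80.50²; (x + 110.7)² + (y + 43.1)² = 140.53².
Subtracting pairs of circle equations eliminates x²+y² and gives linear equations (the radical axes):
292.4 x + 357.0 y = 15599.49
130.0 x + 32.4 y = 1364.27
Solving the 2×2 system: x ≈ -0.5, y ≈ 44.1 km.

-0.5 km east, 44.1 km north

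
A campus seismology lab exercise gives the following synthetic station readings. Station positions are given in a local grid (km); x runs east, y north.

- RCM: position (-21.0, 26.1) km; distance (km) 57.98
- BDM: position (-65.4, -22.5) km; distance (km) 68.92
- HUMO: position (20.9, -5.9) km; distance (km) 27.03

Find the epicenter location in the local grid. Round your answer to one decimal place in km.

x ≈ 3.4 km, y ≈ -26.5 km

Circle about each station: (x + 21.0)² + (y − 26.1)² = 57.98²; (x + 65.4)² + (y + 22.5)² = 68.92²; (x − 20.9)² + (y + 5.9)² = 27.03².
Subtracting pairs of circle equations eliminates x²+y² and gives linear equations (the radical axes):
-88.8 x − 97.2 y = 2272.91
83.8 x − 64.0 y = 1980.47
Solving the 2×2 system: x ≈ 3.4, y ≈ -26.5 km.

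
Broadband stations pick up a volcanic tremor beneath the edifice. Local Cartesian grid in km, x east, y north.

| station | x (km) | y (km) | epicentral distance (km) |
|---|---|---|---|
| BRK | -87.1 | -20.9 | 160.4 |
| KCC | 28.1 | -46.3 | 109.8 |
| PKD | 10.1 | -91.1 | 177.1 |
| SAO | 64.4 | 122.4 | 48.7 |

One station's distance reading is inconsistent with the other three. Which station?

Solve using three stations at a time. Using BRK, PKD, SAO (subtract circle equations pairwise → linear system) gives (x, y) ≈ (33.9, 84.4).
Distances from that point to each station vs reported:
  BRK: calculated 160.4 vs reported 160.4 → residual 0.0 km
  KCC: calculated 130.8 vs reported 109.8 → residual 21.0 km
  PKD: calculated 177.1 vs reported 177.1 → residual 0.0 km
  SAO: calculated 48.7 vs reported 48.7 → residual 0.0 km
BRK, PKD, SAO are mutually consistent (residuals ≈ 0); KCC is off by 21.0 km.

KCC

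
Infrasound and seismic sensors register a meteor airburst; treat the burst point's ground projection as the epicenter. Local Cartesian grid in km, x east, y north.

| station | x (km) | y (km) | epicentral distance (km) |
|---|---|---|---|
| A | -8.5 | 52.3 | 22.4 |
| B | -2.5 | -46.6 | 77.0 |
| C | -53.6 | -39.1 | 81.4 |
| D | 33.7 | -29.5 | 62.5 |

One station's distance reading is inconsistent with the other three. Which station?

D

Solve using three stations at a time. Using A, B, C (subtract circle equations pairwise → linear system) gives (x, y) ≈ (-10.5, 30.0).
Distances from that point to each station vs reported:
  A: calculated 22.4 vs reported 22.4 → residual 0.0 km
  B: calculated 77.0 vs reported 77.0 → residual 0.0 km
  C: calculated 81.4 vs reported 81.4 → residual 0.0 km
  D: calculated 74.1 vs reported 62.5 → residual 11.6 km
A, B, C are mutually consistent (residuals ≈ 0); D is off by 11.6 km.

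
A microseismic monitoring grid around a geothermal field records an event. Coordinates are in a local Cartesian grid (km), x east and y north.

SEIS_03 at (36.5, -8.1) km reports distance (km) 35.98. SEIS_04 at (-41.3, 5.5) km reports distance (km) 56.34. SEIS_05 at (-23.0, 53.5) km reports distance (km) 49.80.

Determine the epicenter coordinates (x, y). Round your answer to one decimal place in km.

x ≈ 13.3 km, y ≈ 19.4 km

Circle about each station: (x − 36.5)² + (y + 8.1)² = 35.98²; (x + 41.3)² + (y − 5.5)² = 56.34²; (x + 23.0)² + (y − 53.5)² = 49.80².
Subtracting pairs of circle equations eliminates x²+y² and gives linear equations (the radical axes):
-155.6 x + 27.2 y = -1541.56
-119.0 x + 123.2 y = 807.91
Solving the 2×2 system: x ≈ 13.3, y ≈ 19.4 km.
Check against SEIS_03 (with the unrounded x, y): √((x − 36.5)²+(y + 8.1)²) = 35.98 ≈ 35.98 km. ✓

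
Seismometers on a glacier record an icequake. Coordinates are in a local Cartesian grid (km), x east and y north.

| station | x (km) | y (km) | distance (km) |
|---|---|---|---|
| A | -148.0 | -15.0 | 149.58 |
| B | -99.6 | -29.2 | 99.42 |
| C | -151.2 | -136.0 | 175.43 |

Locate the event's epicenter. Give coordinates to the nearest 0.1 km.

Circle about each station: (x + 148.0)² + (y + 15.0)² = 149.58²; (x + 99.6)² + (y + 29.2)² = 99.42²; (x + 151.2)² + (y + 136.0)² = 175.43².
Subtracting the A equation from the B and C equations removes the quadratic terms:
96.8 x − 28.4 y = 1133.64
-6.4 x − 242.0 y = 10826.93
Solving the 2×2 system: x ≈ -1.4, y ≈ -44.7 km.
Check against A (with the unrounded x, y): √((x + 148.0)²+(y + 15.0)²) = 149.57 ≈ 149.58 km. ✓

(-1.4, -44.7)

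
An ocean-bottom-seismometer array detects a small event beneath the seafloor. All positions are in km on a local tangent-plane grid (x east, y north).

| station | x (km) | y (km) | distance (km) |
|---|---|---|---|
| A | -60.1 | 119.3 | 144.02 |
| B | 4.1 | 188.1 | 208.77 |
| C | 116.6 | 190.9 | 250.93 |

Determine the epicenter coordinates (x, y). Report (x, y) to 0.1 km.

Circle about each station: (x + 60.1)² + (y − 119.3)² = 144.02²; (x − 4.1)² + (y − 188.1)² = 208.77²; (x − 116.6)² + (y − 190.9)² = 250.93².
Subtracting the A equation from the B and C equations removes the quadratic terms:
128.4 x + 137.6 y = -5289.23
353.4 x + 143.2 y = -10030.23
Solving the 2×2 system: x ≈ -20.6, y ≈ -19.2 km.

-20.6 km east, -19.2 km north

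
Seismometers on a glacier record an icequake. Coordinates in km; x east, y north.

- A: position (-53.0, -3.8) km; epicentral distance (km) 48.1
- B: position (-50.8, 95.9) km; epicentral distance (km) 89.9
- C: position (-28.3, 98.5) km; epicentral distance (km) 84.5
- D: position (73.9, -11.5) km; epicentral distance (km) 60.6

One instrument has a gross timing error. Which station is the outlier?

D

Solve using three stations at a time. Using A, B, C (subtract circle equations pairwise → linear system) gives (x, y) ≈ (-9.3, 16.2).
Distances from that point to each station vs reported:
  A: calculated 48.1 vs reported 48.1 → residual 0.0 km
  B: calculated 89.9 vs reported 89.9 → residual 0.0 km
  C: calculated 84.5 vs reported 84.5 → residual 0.0 km
  D: calculated 87.6 vs reported 60.6 → residual 27.0 km
A, B, C are mutually consistent (residuals ≈ 0); D is off by 27.0 km.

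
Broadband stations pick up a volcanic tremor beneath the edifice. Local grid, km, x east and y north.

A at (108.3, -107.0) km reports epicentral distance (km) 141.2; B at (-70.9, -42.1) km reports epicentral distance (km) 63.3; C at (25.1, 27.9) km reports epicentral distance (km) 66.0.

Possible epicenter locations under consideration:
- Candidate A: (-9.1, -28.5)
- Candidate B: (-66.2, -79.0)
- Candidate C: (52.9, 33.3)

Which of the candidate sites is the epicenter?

Candidate A

For each candidate, compare |candidate − station| to the reported distance:
Candidate A: residuals A 0.0, B 0.0, C 0.0 → max 0.0 km
Candidate B: residuals A 35.5, B 26.1, C 74.6 → max 74.6 km
Candidate C: residuals A 9.6, B 81.7, C 37.7 → max 81.7 km
Only Candidate A has all residuals ≈ 0.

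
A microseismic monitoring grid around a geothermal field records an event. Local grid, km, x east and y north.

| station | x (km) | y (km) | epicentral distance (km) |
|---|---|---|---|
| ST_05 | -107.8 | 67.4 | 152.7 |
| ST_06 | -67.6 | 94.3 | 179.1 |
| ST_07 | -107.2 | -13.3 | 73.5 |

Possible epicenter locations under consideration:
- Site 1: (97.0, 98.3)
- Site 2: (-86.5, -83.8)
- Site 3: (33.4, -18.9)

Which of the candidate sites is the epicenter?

For each candidate, compare |candidate − station| to the reported distance:
Site 1: residuals ST_05 54.4, ST_06 14.5, ST_07 159.2 → max 159.2 km
Site 2: residuals ST_05 0.0, ST_06 0.0, ST_07 0.0 → max 0.0 km
Site 3: residuals ST_05 12.8, ST_06 27.4, ST_07 67.2 → max 67.2 km
Only Site 2 has all residuals ≈ 0.

Site 2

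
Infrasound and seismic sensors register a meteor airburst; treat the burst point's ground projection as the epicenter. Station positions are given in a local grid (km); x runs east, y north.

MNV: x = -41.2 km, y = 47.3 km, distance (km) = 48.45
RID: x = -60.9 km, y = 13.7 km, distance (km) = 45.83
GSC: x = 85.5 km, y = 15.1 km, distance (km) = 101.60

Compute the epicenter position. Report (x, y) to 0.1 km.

Circle about each station: (x + 41.2)² + (y − 47.3)² = 48.45²; (x + 60.9)² + (y − 13.7)² = 45.83²; (x − 85.5)² + (y − 15.1)² = 101.60².
Subtracting the MNV equation from the RID and GSC equations removes the quadratic terms:
-39.4 x − 67.2 y = 208.78
253.4 x − 64.4 y = -4371.63
Solving the 2×2 system: x ≈ -15.7, y ≈ 6.1 km.
Check against MNV (with the unrounded x, y): √((x + 41.2)²+(y − 47.3)²) = 48.45 ≈ 48.45 km. ✓

(-15.7, 6.1)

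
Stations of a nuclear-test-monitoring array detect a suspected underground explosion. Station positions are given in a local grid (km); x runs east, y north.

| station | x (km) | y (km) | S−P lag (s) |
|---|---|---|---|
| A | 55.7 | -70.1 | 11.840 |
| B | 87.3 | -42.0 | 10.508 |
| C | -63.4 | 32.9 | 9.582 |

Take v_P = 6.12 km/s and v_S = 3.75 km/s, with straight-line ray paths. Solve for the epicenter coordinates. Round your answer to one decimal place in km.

Distance from S−P lag: d = Δt · v_P v_S / (v_P − v_S) = Δt · (6.12·3.75)/(6.12−3.75) ≈ 9.6835·Δt.
So d_A = 114.65, d_B = 101.75, d_C = 92.79 km.
Circle about each station: (x − 55.7)² + (y + 70.1)² = 114.65²; (x − 87.3)² + (y + 42.0)² = 101.75²; (x + 63.4)² + (y − 32.9)² = 92.79².
Subtracting the A equation from the B and C equations removes the quadratic terms:
63.2 x + 56.2 y = 4160.35
-238.2 x + 206.0 y = 1620.11
Solving the 2×2 system: x ≈ 29.0, y ≈ 41.4 km.

29.0 km east, 41.4 km north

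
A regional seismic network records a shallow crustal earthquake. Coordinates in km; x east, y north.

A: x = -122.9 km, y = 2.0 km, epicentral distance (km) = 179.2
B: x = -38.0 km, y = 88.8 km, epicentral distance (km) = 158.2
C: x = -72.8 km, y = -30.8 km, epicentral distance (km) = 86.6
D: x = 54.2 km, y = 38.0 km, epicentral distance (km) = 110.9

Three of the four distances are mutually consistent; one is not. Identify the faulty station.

Solve using three stations at a time. Using B, C, D (subtract circle equations pairwise → linear system) gives (x, y) ≈ (7.7, -62.6).
Distances from that point to each station vs reported:
  A: calculated 145.7 vs reported 179.2 → residual 33.5 km
  B: calculated 158.2 vs reported 158.2 → residual 0.0 km
  C: calculated 86.6 vs reported 86.6 → residual 0.0 km
  D: calculated 110.9 vs reported 110.9 → residual 0.0 km
B, C, D are mutually consistent (residuals ≈ 0); A is off by 33.5 km.

A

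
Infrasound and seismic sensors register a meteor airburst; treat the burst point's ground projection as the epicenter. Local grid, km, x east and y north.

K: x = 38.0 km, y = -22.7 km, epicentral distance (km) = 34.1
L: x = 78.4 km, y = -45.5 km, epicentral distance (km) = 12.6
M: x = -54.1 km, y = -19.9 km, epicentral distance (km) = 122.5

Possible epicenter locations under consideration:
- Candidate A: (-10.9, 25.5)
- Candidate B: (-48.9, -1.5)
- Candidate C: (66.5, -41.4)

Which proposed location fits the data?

Candidate C

For each candidate, compare |candidate − station| to the reported distance:
Candidate A: residuals K 34.6, L 101.5, M 59.8 → max 101.5 km
Candidate B: residuals K 55.3, L 122.1, M 103.4 → max 122.1 km
Candidate C: residuals K 0.0, L 0.0, M 0.0 → max 0.0 km
Only Candidate C has all residuals ≈ 0.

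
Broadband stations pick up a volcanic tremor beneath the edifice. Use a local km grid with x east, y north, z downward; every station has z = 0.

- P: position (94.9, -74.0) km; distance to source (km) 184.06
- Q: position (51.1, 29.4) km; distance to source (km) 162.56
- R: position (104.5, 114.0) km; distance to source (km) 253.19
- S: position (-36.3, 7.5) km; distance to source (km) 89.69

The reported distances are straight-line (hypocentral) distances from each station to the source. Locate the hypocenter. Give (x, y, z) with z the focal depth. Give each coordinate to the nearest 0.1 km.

Each station gives a sphere (x−x_i)² + (y−y_i)² + z² = d_i² (stations at z=0).
Subtracting the P sphere from Q and R: z² cancels, leaving linear equations in x and y:
-87.6 x + 206.8 y = -3554.11
19.2 x + 376.0 y = -20792.85
Solving: x ≈ -80.297, y ≈ -51.200 km (keep extra digits for the depth step; rounded: -80.3, -51.2).
Then from the P sphere: z² = 184.06² − (x − 94.9)² − (y + 74.0)² with x = -80.297, y = -51.200, so z ≈ 51.616 ≈ 51.6 km.

x ≈ -80.3 km, y ≈ -51.2 km, depth ≈ 51.6 km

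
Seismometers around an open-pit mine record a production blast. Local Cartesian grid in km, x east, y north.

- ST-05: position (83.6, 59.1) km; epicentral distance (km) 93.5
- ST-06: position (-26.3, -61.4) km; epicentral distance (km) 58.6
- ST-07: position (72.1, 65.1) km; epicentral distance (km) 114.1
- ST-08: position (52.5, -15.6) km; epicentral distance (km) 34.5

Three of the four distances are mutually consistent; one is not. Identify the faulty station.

ST-05

Solve using three stations at a time. Using ST-06, ST-07, ST-08 (subtract circle equations pairwise → linear system) gives (x, y) ≈ (28.4, -40.3).
Distances from that point to each station vs reported:
  ST-05: calculated 113.7 vs reported 93.5 → residual 20.2 km
  ST-06: calculated 58.6 vs reported 58.6 → residual 0.0 km
  ST-07: calculated 114.1 vs reported 114.1 → residual 0.0 km
  ST-08: calculated 34.5 vs reported 34.5 → residual 0.0 km
ST-06, ST-07, ST-08 are mutually consistent (residuals ≈ 0); ST-05 is off by 20.2 km.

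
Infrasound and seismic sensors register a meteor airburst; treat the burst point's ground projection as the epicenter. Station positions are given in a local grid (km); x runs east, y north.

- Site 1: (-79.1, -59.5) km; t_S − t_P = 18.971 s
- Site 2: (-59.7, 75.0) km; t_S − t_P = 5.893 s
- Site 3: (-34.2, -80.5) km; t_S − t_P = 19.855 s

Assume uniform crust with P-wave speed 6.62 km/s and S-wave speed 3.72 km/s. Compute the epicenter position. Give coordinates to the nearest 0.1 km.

-11.0 km east, 86.5 km north

Distance from S−P lag: d = Δt · v_P v_S / (v_P − v_S) = Δt · (6.62·3.72)/(6.62−3.72) ≈ 8.4919·Δt.
So d_Site 1 = 161.10, d_Site 2 = 50.04, d_Site 3 = 168.61 km.
Circle about each station: (x + 79.1)² + (y + 59.5)² = 161.10²; (x + 59.7)² + (y − 75.0)² = 50.04²; (x + 34.2)² + (y + 80.5)² = 168.61².
Subtracting the Site 1 equation from the Site 2 and Site 3 equations removes the quadratic terms:
38.8 x + 269.0 y = 22841.24
89.8 x − 42.0 y = -4623.29
Solving the 2×2 system: x ≈ -11.0, y ≈ 86.5 km.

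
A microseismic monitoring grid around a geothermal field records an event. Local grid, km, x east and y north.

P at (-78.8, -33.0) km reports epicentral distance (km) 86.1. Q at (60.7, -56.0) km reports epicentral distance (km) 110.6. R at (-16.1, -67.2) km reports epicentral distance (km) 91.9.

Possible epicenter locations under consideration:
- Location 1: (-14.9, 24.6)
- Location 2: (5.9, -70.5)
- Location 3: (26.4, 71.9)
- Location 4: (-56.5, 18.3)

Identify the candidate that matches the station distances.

For each candidate, compare |candidate − station| to the reported distance:
Location 1: residuals P 0.1, Q 0.1, R 0.1 → max 0.1 km
Location 2: residuals P 6.5, Q 53.9, R 69.7 → max 69.7 km
Location 3: residuals P 62.5, Q 21.8, R 53.5 → max 62.5 km
Location 4: residuals P 30.2, Q 28.2, R 2.7 → max 30.2 km
Only Location 1 has all residuals ≈ 0.

Location 1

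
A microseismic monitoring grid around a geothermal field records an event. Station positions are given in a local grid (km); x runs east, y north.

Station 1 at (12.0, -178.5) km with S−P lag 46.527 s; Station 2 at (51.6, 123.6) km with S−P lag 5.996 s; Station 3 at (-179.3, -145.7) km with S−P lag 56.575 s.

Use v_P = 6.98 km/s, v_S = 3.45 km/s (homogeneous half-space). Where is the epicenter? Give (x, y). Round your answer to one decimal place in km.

Distance from S−P lag: d = Δt · v_P v_S / (v_P − v_S) = Δt · (6.98·3.45)/(6.98−3.45) ≈ 6.8218·Δt.
So d_Station 1 = 317.40, d_Station 2 = 40.90, d_Station 3 = 385.94 km.
Circle about each station: (x − 12.0)² + (y + 178.5)² = 317.40²; (x − 51.6)² + (y − 123.6)² = 40.90²; (x + 179.3)² + (y + 145.7)² = 385.94².
Subtracting the Station 1 equation from the Station 2 and Station 3 equations removes the quadratic terms:
79.2 x + 604.2 y = 85003.22
-382.6 x + 65.6 y = -26836.19
Solving the 2×2 system: x ≈ 92.2, y ≈ 128.6 km.
Check against Station 1 (with the unrounded x, y): √((x − 12.0)²+(y + 178.5)²) = 317.40 ≈ 317.40 km. ✓

x ≈ 92.2 km, y ≈ 128.6 km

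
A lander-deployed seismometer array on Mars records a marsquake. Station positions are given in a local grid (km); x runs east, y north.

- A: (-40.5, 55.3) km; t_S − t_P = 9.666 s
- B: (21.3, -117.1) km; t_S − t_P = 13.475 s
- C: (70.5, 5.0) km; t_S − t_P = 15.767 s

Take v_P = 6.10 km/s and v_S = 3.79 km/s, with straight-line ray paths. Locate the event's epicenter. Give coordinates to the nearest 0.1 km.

Distance from S−P lag: d = Δt · v_P v_S / (v_P − v_S) = Δt · (6.10·3.79)/(6.10−3.79) ≈ 10.0082·Δt.
So d_A = 96.74, d_B = 134.86, d_C = 157.80 km.
Circle about each station: (x + 40.5)² + (y − 55.3)² = 96.74²; (x − 21.3)² + (y + 117.1)² = 134.86²; (x − 70.5)² + (y − 5.0)² = 157.80².
Subtracting the A equation from the B and C equations removes the quadratic terms:
123.6 x − 344.8 y = 639.17
222.0 x − 100.6 y = -15245.30
Solving the 2×2 system: x ≈ -83.0, y ≈ -31.6 km.

x ≈ -83.0 km, y ≈ -31.6 km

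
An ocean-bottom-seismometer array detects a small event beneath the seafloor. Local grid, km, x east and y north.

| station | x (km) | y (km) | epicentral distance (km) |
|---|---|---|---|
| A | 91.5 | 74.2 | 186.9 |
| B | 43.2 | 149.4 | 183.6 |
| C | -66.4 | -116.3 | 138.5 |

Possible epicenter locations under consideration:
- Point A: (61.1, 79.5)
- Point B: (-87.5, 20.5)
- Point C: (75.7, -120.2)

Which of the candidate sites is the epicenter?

Point B

For each candidate, compare |candidate − station| to the reported distance:
Point A: residuals A 156.0, B 111.4, C 95.2 → max 156.0 km
Point B: residuals A 0.0, B 0.0, C 0.1 → max 0.1 km
Point C: residuals A 8.1, B 88.0, C 3.7 → max 88.0 km
Only Point B has all residuals ≈ 0.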